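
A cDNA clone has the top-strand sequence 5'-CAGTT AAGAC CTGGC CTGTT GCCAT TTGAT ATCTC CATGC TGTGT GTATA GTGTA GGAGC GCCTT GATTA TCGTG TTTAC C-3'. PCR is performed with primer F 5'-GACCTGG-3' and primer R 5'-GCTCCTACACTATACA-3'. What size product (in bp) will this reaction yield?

53 bp

The forward primer matches the template at positions 8–14.
Taking the reverse complement of GCTCCTACACTATACA gives TGTATAGTGTAGGAGC, found at positions 45–60 on the template; the primer anneals here to the top strand with its 3' end pointing upstream.
The product runs from position 8 to position 60, so its length is 60 − 8 + 1 = 53 bp.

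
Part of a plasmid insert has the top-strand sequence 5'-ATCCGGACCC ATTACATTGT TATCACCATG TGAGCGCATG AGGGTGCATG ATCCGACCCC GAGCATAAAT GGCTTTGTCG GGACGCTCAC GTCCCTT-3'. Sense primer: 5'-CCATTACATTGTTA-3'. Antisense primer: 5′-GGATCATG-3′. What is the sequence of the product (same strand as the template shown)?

The forward primer matches the template at positions 9–22.
The reverse primer's reverse complement is CATGATCC, which matches the template at positions 47–54.
The product is the template from position 9 through 54 (46 bp).

5'-CCATTACATTGTTATCACCATGTGAGCGCATGAGGGTGCATGATCC-3'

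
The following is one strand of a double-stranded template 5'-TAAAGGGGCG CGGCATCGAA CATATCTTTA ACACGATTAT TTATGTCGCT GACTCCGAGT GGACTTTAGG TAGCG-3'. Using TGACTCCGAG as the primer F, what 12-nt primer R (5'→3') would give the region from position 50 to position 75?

5'-CGCTACCTAAAG-3'

The product's 3' end on the top strand is position 75.
The reverse primer anneals to the top strand over positions 64–75, i.e. to CTTTAGGTAGCG.
Its sequence written 5'→3' is the reverse complement: CGCTACCTAAAG.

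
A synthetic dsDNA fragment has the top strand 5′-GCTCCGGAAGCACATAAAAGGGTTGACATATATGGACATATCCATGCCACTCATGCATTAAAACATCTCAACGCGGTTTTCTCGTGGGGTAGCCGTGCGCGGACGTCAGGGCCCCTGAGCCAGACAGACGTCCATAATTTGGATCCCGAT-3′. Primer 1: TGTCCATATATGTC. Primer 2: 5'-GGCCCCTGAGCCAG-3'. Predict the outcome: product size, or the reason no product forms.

No product — the primers' 3' ends point away from each other.

Primer 1 (TGTCCATATATGTC) has reverse complement GACATATATGGACA, which matches the top strand at positions 25–38; primer 1 anneals to the top strand there with its 3' end pointing upstream toward position 25.
Primer 2 (GGCCCCTGAGCCAG) matches the top strand directly at positions 110–123; it anneals to the bottom strand with its 3' end pointing downstream toward position 123.
The 3' ends diverge (primer 1 extends toward position 1, primer 2 toward position 150), so the primers never converge on a shared product.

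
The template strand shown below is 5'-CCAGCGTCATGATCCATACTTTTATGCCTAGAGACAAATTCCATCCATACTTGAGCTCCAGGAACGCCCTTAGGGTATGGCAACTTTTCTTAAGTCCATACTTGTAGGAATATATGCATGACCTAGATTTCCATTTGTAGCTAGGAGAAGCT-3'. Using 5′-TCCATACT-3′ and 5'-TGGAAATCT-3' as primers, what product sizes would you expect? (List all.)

121 bp, 90 bp, 39 bp

The forward primer TCCATACT matches the top strand at positions 13–20, 44–51, 95–102.
The reverse primer's reverse complement is AGATTTCCA, matching at positions 125–133.
Each forward site pairs with the reverse site to give a product ending at position 133: sizes 121, 90, 39 bp.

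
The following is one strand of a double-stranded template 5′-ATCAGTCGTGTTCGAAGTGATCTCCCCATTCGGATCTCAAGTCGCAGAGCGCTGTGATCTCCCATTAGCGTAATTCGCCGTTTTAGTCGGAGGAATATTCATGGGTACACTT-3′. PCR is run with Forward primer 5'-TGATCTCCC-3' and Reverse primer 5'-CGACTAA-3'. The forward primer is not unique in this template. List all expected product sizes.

The forward primer TGATCTCCC matches the top strand at positions 18–26, 55–63.
The reverse primer's reverse complement is TTAGTCG, matching at positions 83–89.
Each forward site pairs with the reverse site to give a product ending at position 89: sizes 72, 35 bp.

72 bp, 35 bp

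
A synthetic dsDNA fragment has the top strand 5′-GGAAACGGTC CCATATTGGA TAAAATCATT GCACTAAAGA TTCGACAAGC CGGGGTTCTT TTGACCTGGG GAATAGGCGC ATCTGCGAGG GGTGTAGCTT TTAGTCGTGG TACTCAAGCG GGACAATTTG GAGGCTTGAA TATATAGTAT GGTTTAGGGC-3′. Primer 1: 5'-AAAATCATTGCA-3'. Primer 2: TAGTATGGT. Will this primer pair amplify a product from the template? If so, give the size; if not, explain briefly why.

Primer 1 (AAAATCATTGCA) matches the top strand at positions 22–33 (3' end points downstream).
Primer 2 (TAGTATGGT) also matches the top strand directly, at positions 145–153 — its reverse complement ACCATACTA is not present.
Both primers anneal to the bottom strand with 3' ends pointing the same way, so neither can prime synthesis back toward the other.

No product — both primers anneal to the same strand and extend in the same direction.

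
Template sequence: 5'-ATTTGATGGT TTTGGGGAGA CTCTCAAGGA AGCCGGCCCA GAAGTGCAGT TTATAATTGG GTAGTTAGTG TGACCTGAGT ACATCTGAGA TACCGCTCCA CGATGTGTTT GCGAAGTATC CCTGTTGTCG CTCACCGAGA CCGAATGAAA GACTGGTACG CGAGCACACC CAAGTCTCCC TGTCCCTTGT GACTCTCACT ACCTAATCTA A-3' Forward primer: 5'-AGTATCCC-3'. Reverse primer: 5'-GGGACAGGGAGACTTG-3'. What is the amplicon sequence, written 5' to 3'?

5'-AGTATCCCTGTTGTCGCTCACCGAGACCGAATGAAAGACTGGTACGCGAGCACACCCAAGTCTCCCTGTCCC-3'

The forward primer matches the template at positions 115–122.
Taking the reverse complement of GGGACAGGGAGACTTG gives CAAGTCTCCCTGTCCC, found at positions 171–186 on the template; the primer anneals here to the top strand with its 3' end pointing upstream.
The product is the template from position 115 through 186 (72 bp).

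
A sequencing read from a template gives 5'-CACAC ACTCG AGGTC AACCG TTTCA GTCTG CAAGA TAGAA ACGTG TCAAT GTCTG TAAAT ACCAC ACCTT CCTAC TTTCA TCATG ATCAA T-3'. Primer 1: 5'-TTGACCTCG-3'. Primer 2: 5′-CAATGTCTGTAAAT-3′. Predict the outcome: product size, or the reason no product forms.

No product — the primers' 3' ends point away from each other.

Primer 1 (TTGACCTCG) has reverse complement CGAGGTCAA, which matches the top strand at positions 9–17; primer 1 anneals to the top strand there with its 3' end pointing upstream toward position 9.
Primer 2 (CAATGTCTGTAAAT) matches the top strand directly at positions 47–60; it anneals to the bottom strand with its 3' end pointing downstream toward position 60.
The 3' ends diverge (primer 1 extends toward position 1, primer 2 toward position 91), so the primers never converge on a shared product.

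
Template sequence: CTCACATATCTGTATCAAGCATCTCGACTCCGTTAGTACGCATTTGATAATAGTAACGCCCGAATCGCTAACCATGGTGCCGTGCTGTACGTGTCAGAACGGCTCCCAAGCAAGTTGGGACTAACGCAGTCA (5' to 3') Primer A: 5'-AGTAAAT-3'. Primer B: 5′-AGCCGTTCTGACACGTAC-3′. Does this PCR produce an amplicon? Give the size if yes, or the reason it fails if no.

No product — primer A has no binding site in the template.

Primer A (AGTAAAT) does not match the top strand, and its reverse complement ATTTACT does not match either.
With no annealing site for primer A, no amplification occurs.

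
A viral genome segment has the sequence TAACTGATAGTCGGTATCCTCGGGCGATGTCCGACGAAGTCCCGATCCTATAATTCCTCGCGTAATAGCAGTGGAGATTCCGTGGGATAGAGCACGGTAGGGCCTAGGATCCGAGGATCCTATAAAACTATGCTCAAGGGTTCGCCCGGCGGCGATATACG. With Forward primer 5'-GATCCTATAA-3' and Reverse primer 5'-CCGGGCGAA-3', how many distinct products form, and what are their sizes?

The forward primer GATCCTATAA matches the top strand at positions 44–53, 116–125.
The reverse primer's reverse complement is TTCGCCCGG, matching at positions 141–149.
Each forward site pairs with the reverse site to give a product ending at position 149: sizes 106, 34 bp.

Two products: 106 bp, 34 bp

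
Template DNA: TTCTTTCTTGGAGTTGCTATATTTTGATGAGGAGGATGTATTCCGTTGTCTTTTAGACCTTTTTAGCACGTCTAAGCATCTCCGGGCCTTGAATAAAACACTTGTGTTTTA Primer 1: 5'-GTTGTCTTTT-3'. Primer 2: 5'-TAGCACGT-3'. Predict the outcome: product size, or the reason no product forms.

Primer 1 (GTTGTCTTTT) matches the top strand at positions 45–54 (3' end points downstream).
Primer 2 (TAGCACGT) also matches the top strand directly, at positions 64–71 — its reverse complement ACGTGCTA is not present.
Both primers anneal to the bottom strand with 3' ends pointing the same way, so neither can prime synthesis back toward the other.

No product — both primers anneal to the same strand and extend in the same direction.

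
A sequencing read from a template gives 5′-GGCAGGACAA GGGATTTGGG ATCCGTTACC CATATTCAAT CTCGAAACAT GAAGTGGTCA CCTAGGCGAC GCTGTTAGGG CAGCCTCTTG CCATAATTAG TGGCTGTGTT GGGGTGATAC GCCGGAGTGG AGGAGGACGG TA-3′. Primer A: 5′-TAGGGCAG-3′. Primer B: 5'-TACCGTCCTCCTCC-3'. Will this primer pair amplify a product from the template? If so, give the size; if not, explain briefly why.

Primer A (TAGGGCAG) matches the top strand at positions 76–83; it acts as a forward primer.
Primer B's reverse complement is GGAGGAGGACGGTA, matching the top strand at positions 129–142; it acts as a reverse primer.
The 3' ends face each other across positions 76–142, giving a 67 bp product.

Yes — a 67 bp product.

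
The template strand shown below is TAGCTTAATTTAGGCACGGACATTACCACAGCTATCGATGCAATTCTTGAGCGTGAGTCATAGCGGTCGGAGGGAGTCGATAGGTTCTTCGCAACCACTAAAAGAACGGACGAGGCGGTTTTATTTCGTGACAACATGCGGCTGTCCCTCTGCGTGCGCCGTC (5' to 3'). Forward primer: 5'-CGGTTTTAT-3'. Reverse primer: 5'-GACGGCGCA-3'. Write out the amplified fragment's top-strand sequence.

5'-CGGTTTTATTTCGTGACAACATGCGGCTGTCCCTCTGCGTGCGCCGTC-3'

Forward primer CGGTTTTAT is found on the top strand at positions 116–124.
The reverse primer's reverse complement is TGCGCCGTC, which matches the template at positions 155–163.
The product is the template from position 116 through 163 (48 bp).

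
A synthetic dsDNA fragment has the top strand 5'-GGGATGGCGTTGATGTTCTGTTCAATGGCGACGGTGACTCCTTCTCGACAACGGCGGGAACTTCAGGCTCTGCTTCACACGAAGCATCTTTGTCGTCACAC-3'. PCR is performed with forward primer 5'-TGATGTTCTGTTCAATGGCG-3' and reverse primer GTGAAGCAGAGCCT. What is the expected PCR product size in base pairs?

68 bp

The forward primer matches the template at positions 11–30.
Taking the reverse complement of GTGAAGCAGAGCCT gives AGGCTCTGCTTCAC, found at positions 65–78 on the template; the primer anneals here to the top strand with its 3' end pointing upstream.
The product runs from position 11 to position 78, so its length is 78 − 11 + 1 = 68 bp.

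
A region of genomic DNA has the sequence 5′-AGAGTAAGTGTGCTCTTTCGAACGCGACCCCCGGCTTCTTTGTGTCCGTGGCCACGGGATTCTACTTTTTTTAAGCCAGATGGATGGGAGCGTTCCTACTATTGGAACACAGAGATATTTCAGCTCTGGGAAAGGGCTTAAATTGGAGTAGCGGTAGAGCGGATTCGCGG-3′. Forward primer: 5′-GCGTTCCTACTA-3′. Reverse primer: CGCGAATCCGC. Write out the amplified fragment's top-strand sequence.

5'-GCGTTCCTACTATTGGAACACAGAGATATTTCAGCTCTGGGAAAGGGCTTAAATTGGAGTAGCGGTAGAGCGGATTCGCG-3'

Scanning the template, GCGTTCCTACTA occurs at positions 90–101; this primer anneals to the bottom strand there with its 3' end pointing downstream.
Taking the reverse complement of CGCGAATCCGC gives GCGGATTCGCG, found at positions 159–169 on the template; the primer anneals here to the top strand with its 3' end pointing upstream.
The product is the template from position 90 through 169 (80 bp).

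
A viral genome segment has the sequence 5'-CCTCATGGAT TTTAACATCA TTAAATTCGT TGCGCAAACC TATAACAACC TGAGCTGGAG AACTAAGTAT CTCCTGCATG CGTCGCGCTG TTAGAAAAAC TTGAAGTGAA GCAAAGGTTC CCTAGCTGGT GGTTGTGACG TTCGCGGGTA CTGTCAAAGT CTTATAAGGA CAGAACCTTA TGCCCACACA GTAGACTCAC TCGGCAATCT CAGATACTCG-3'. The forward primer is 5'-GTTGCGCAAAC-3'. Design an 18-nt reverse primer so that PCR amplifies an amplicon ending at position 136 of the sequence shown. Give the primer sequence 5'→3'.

5'-ACAACCACCAGCTAGGGA-3'

The forward primer binds at positions 29–39; the product's 3' end on the top strand is position 136.
The reverse primer anneals to the top strand over positions 119–136, i.e. to TCCCTAGCTGGTGGTTGT.
Its sequence written 5'→3' is the reverse complement: ACAACCACCAGCTAGGGA.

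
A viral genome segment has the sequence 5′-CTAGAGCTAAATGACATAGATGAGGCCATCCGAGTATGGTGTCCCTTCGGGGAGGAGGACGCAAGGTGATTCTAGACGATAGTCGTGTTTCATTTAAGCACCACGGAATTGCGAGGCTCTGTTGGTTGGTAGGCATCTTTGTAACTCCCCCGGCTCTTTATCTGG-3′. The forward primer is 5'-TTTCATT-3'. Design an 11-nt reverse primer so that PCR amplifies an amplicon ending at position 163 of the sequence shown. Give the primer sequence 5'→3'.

5'-AGATAAAGAGC-3'

The forward primer binds at positions 88–94; the product's 3' end on the top strand is position 163.
The reverse primer anneals to the top strand over positions 153–163, i.e. to GCTCTTTATCT.
Its sequence written 5'→3' is the reverse complement: AGATAAAGAGC.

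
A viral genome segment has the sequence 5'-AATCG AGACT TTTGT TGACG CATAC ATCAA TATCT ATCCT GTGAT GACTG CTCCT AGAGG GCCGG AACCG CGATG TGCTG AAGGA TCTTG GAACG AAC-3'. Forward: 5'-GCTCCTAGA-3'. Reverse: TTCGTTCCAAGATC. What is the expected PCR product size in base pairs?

Scanning the template, GCTCCTAGA occurs at positions 50–58; this primer anneals to the bottom strand there with its 3' end pointing downstream.
Taking the reverse complement of TTCGTTCCAAGATC gives GATCTTGGAACGAA, found at positions 84–97 on the template; the primer anneals here to the top strand with its 3' end pointing upstream.
The product runs from position 50 to position 97, so its length is 97 − 50 + 1 = 48 bp.

48 bp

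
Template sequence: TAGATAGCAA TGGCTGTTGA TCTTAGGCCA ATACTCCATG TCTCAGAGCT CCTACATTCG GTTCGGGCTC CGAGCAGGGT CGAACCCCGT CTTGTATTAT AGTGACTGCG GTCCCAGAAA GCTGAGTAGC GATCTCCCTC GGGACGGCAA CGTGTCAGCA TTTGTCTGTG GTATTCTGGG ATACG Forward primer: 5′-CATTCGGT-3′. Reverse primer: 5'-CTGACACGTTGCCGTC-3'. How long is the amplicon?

Scanning the template, CATTCGGT occurs at positions 55–62; this primer anneals to the bottom strand there with its 3' end pointing downstream.
Reverse complement of the reverse primer: GACGGCAACGTGTCAG. This occurs on the top strand at positions 143–158.
Product length = (reverse-primer end) − (forward-primer start) + 1 = 158 − 55 + 1 = 104 bp.

104 bp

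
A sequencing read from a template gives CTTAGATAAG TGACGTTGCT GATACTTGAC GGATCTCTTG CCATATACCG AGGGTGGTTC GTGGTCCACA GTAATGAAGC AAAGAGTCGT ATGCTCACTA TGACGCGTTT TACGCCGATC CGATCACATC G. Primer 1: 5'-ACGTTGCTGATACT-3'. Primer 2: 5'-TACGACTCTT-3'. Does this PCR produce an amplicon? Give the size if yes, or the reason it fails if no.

Yes — a 79 bp product.

Primer 1 (ACGTTGCTGATACT) matches the top strand at positions 13–26; it acts as a forward primer.
Primer 2's reverse complement is AAGAGTCGTA, matching the top strand at positions 82–91; it acts as a reverse primer.
The 3' ends face each other across positions 13–91, giving a 79 bp product.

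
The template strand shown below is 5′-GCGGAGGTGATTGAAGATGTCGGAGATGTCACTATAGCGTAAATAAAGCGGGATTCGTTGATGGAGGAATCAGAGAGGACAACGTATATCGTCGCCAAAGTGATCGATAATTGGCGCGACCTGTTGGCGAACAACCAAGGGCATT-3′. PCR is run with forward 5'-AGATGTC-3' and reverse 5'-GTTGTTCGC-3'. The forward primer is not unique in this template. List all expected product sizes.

121 bp, 112 bp

The forward primer AGATGTC matches the top strand at positions 15–21, 24–30.
The reverse primer's reverse complement is GCGAACAAC, matching at positions 127–135.
Each forward site pairs with the reverse site to give a product ending at position 135: sizes 121, 112 bp.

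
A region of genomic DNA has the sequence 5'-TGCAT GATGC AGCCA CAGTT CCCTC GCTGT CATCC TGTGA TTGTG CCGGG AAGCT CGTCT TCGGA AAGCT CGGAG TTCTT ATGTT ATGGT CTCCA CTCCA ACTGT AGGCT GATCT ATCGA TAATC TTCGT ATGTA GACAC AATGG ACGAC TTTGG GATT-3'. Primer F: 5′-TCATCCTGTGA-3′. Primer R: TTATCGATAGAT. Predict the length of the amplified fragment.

94 bp

The forward primer matches the template at positions 30–40.
Reverse complement of the reverse primer: ATCTATCGATAA. This occurs on the top strand at positions 112–123.
The product runs from position 30 to position 123, so its length is 123 − 30 + 1 = 94 bp.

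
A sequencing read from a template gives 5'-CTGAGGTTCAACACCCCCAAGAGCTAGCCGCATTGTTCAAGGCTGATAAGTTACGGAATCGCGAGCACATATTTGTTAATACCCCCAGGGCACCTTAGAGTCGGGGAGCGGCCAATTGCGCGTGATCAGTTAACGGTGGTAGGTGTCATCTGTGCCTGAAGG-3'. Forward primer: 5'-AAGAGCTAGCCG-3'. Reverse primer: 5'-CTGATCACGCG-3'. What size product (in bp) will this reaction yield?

The forward primer matches the template at positions 19–30.
The reverse primer's reverse complement is CGCGTGATCAG, which matches the template at positions 119–129.
Amplicon spans positions 19–129: 111 bp.

111 bp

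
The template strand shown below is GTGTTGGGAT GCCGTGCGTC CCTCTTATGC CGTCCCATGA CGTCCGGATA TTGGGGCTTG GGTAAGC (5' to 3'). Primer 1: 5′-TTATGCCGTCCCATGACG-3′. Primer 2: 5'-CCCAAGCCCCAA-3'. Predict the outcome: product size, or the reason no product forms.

Primer 1 (TTATGCCGTCCCATGACG) matches the top strand at positions 25–42; it acts as a forward primer.
Primer 2's reverse complement is TTGGGGCTTGGG, matching the top strand at positions 51–62; it acts as a reverse primer.
The 3' ends face each other across positions 25–62, giving a 38 bp product.

Yes — a 38 bp product.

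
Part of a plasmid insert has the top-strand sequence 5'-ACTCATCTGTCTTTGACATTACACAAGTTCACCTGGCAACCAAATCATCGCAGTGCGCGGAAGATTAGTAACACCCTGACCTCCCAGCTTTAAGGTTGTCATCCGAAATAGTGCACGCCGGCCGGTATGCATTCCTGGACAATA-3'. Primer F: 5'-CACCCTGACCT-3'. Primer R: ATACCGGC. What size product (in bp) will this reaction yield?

The forward primer matches the template at positions 72–82.
The reverse primer's reverse complement is GCCGGTAT, which matches the template at positions 121–128.
Amplicon spans positions 72–128: 57 bp.

57 bp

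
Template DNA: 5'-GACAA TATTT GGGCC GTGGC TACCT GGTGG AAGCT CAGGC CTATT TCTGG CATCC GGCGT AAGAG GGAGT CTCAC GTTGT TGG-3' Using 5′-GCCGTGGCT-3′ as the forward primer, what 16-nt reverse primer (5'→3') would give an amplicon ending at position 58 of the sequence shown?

The forward primer binds at positions 13–21; the product's 3' end on the top strand is position 58.
The reverse primer anneals to the top strand over positions 43–58, i.e. to ATTTCTGGCATCCGGC.
Its sequence written 5'→3' is the reverse complement: GCCGGATGCCAGAAAT.

5'-GCCGGATGCCAGAAAT-3'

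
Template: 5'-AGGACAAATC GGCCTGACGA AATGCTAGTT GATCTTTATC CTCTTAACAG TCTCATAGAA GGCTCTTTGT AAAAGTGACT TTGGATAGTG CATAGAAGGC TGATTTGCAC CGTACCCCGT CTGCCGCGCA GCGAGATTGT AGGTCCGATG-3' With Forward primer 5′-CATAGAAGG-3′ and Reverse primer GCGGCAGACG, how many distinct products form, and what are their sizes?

The forward primer CATAGAAGG matches the top strand at positions 54–62, 91–99.
The reverse primer's reverse complement is CGTCTGCCGC, matching at positions 118–127.
Each forward site pairs with the reverse site to give a product ending at position 127: sizes 74, 37 bp.

Two products: 74 bp, 37 bp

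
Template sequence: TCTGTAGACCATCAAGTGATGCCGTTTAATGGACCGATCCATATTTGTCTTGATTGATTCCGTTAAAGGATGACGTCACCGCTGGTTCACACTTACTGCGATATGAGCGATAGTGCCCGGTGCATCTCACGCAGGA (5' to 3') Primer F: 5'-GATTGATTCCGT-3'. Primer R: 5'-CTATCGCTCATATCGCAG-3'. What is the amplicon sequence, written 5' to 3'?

Forward primer GATTGATTCCGT is found on the top strand at positions 52–63.
The reverse primer's reverse complement is CTGCGATATGAGCGATAG, which matches the template at positions 96–113.
The product is the template from position 52 through 113 (62 bp).

5'-GATTGATTCCGTTAAAGGATGACGTCACCGCTGGTTCACACTTACTGCGATATGAGCGATAG-3'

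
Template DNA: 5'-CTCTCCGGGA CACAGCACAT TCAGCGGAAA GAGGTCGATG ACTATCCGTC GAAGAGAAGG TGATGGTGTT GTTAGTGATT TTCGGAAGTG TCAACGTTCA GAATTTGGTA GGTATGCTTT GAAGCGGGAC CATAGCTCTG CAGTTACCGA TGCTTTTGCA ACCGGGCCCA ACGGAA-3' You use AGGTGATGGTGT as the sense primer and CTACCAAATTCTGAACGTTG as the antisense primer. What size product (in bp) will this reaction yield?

Forward primer AGGTGATGGTGT is found on the top strand at positions 58–69.
Taking the reverse complement of CTACCAAATTCTGAACGTTG gives CAACGTTCAGAATTTGGTAG, found at positions 92–111 on the template; the primer anneals here to the top strand with its 3' end pointing upstream.
Product length = (reverse-primer end) − (forward-primer start) + 1 = 111 − 58 + 1 = 54 bp.

54 bp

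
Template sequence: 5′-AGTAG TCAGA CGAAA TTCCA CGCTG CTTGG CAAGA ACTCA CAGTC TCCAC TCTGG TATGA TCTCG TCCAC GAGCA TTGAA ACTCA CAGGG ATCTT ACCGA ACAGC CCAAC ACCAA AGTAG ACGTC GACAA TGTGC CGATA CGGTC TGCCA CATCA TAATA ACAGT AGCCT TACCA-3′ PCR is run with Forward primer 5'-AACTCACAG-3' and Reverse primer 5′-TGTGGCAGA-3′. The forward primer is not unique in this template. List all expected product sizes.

The forward primer AACTCACAG matches the top strand at positions 35–43, 80–88.
The reverse primer's reverse complement is TCTGCCACA, matching at positions 144–152.
Each forward site pairs with the reverse site to give a product ending at position 152: sizes 118, 73 bp.

118 bp, 73 bp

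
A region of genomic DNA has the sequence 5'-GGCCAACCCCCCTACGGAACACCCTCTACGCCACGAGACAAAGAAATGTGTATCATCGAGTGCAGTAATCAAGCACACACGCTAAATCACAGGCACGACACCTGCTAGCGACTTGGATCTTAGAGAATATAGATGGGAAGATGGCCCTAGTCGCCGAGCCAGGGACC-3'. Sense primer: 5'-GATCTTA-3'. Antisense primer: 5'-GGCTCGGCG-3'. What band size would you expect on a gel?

Forward primer GATCTTA is found on the top strand at positions 116–122.
The reverse primer's reverse complement is CGCCGAGCC, which matches the template at positions 152–160.
Product length = (reverse-primer end) − (forward-primer start) + 1 = 160 − 116 + 1 = 45 bp.

45 bp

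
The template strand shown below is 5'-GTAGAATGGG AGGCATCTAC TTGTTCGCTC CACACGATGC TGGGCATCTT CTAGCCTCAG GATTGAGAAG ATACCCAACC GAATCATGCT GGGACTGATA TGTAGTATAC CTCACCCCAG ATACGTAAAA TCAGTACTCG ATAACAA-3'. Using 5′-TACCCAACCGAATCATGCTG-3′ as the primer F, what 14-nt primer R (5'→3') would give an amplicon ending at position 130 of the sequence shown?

5'-TTTTACGTATCTGG-3'

The forward primer binds at positions 72–91; the product's 3' end on the top strand is position 130.
The reverse primer anneals to the top strand over positions 117–130, i.e. to CCAGATACGTAAAA.
Its sequence written 5'→3' is the reverse complement: TTTTACGTATCTGG.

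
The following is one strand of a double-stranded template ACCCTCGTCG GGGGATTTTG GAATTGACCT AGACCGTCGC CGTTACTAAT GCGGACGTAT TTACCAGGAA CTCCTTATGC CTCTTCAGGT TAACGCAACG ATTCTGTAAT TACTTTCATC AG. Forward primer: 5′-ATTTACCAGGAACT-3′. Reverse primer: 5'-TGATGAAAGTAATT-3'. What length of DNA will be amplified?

Scanning the template, ATTTACCAGGAACT occurs at positions 59–72; this primer anneals to the bottom strand there with its 3' end pointing downstream.
Taking the reverse complement of TGATGAAAGTAATT gives AATTACTTTCATCA, found at positions 108–121 on the template; the primer anneals here to the top strand with its 3' end pointing upstream.
The product runs from position 59 to position 121, so its length is 121 − 59 + 1 = 63 bp.

63 bp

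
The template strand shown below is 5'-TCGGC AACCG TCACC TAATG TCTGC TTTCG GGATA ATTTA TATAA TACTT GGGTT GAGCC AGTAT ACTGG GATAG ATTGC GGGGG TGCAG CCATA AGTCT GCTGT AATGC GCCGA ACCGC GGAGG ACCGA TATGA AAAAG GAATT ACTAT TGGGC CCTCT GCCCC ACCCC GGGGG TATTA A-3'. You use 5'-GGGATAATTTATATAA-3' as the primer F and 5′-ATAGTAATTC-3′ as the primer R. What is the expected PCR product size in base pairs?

121 bp

Scanning the template, GGGATAATTTATATAA occurs at positions 30–45; this primer anneals to the bottom strand there with its 3' end pointing downstream.
Taking the reverse complement of ATAGTAATTC gives GAATTACTAT, found at positions 141–150 on the template; the primer anneals here to the top strand with its 3' end pointing upstream.
The product runs from position 30 to position 150, so its length is 150 − 30 + 1 = 121 bp.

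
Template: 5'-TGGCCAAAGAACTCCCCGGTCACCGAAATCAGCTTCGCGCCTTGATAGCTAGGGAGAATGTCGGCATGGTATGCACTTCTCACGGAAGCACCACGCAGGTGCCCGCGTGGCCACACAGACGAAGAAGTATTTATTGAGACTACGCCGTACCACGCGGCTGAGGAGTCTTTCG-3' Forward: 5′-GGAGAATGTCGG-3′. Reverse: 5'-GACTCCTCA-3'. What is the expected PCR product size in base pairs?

Forward primer GGAGAATGTCGG is found on the top strand at positions 53–64.
Taking the reverse complement of GACTCCTCA gives TGAGGAGTC, found at positions 159–167 on the template; the primer anneals here to the top strand with its 3' end pointing upstream.
The product runs from position 53 to position 167, so its length is 167 − 53 + 1 = 115 bp.

115 bp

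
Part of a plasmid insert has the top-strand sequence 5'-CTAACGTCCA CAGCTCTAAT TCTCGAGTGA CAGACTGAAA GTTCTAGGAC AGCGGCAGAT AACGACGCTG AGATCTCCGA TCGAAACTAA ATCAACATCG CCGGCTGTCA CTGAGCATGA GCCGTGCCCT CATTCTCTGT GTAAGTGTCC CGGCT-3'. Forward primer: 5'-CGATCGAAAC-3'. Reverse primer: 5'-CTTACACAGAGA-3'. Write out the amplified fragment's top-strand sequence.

The forward primer matches the template at positions 78–87.
The reverse primer's reverse complement is TCTCTGTGTAAG, which matches the template at positions 134–145.
The product is the template from position 78 through 145 (68 bp).

5'-CGATCGAAACTAAATCAACATCGCCGGCTGTCACTGAGCATGAGCCGTGCCCTCATTCTCTGTGTAAG-3'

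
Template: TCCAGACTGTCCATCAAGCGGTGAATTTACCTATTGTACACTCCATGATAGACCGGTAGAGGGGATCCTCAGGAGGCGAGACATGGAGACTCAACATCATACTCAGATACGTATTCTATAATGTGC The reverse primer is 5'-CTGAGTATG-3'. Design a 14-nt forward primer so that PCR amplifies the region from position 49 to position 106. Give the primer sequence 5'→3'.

The reverse primer's reverse complement CATACTCAG matches the template at positions 98–106; the product starts at position 49.
The forward primer is identical to the top strand over positions 49–62: TAGACCGGTAGAGG.

5'-TAGACCGGTAGAGG-3'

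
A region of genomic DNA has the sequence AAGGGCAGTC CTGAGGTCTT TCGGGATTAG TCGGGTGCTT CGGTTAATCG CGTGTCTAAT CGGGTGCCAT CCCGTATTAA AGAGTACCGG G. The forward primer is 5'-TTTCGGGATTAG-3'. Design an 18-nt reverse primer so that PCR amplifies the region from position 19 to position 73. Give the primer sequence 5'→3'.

5'-GGGATGGCACCCGATTAG-3'

The product's 3' end on the top strand is position 73.
The reverse primer anneals to the top strand over positions 56–73, i.e. to CTAATCGGGTGCCATCCC.
Its sequence written 5'→3' is the reverse complement: GGGATGGCACCCGATTAG.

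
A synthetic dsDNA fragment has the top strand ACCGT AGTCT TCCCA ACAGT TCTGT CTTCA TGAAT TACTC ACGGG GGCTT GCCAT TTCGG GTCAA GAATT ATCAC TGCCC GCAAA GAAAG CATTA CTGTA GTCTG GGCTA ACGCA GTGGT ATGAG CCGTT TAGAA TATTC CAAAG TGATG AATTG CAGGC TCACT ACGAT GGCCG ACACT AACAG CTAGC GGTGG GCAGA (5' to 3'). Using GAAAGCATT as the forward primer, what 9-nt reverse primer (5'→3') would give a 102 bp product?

The forward primer binds at positions 86–94, so a 102 bp product ends at position 86 + 102 − 1 = 187.
The reverse primer anneals to the top strand over positions 179–187, i.e. to CTAACAGCT.
Its sequence written 5'→3' is the reverse complement: AGCTGTTAG.

5'-AGCTGTTAG-3'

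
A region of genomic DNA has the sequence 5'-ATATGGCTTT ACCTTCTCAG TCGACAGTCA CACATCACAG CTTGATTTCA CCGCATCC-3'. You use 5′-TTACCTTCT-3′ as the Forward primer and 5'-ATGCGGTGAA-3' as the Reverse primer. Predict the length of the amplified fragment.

48 bp

Forward primer TTACCTTCT is found on the top strand at positions 9–17.
Reverse complement of the reverse primer: TTCACCGCAT. This occurs on the top strand at positions 47–56.
Product length = (reverse-primer end) − (forward-primer start) + 1 = 56 − 9 + 1 = 48 bp.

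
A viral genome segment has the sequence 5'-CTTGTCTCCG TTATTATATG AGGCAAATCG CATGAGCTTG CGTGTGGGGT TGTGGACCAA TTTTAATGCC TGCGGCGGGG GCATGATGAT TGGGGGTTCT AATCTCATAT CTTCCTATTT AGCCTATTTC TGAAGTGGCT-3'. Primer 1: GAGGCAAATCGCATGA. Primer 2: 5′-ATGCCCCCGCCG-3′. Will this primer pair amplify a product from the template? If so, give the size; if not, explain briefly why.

Yes — a 65 bp product.

Primer 1 (GAGGCAAATCGCATGA) matches the top strand at positions 20–35; it acts as a forward primer.
Primer 2's reverse complement is CGGCGGGGGCAT, matching the top strand at positions 73–84; it acts as a reverse primer.
The 3' ends face each other across positions 20–84, giving a 65 bp product.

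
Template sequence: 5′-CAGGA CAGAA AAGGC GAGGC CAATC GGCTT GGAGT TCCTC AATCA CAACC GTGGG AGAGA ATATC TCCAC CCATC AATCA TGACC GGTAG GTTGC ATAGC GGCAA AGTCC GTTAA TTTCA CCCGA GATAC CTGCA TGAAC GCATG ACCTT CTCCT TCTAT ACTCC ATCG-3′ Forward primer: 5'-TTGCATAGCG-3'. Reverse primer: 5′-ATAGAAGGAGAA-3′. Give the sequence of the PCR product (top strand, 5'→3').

5'-TTGCATAGCGGCAAAGTCCGTTAATTTCACCCGAGATACCTGCATGAACGCATGACCTTCTCCTTCTAT-3'

Forward primer TTGCATAGCG is found on the top strand at positions 92–101.
Reverse complement of the reverse primer: TTCTCCTTCTAT. This occurs on the top strand at positions 149–160.
The product is the template from position 92 through 160 (69 bp).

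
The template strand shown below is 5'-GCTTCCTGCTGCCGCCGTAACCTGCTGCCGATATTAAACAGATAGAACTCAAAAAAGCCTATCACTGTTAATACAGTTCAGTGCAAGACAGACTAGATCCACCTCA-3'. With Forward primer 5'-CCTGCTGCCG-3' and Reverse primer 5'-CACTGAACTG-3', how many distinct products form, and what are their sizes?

The forward primer CCTGCTGCCG matches the top strand at positions 5–14, 21–30.
The reverse primer's reverse complement is CAGTTCAGTG, matching at positions 74–83.
Each forward site pairs with the reverse site to give a product ending at position 83: sizes 79, 63 bp.

Two products: 79 bp, 63 bp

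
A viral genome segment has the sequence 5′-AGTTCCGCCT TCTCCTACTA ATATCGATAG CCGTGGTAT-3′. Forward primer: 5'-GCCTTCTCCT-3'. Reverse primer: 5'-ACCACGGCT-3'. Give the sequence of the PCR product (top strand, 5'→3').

5'-GCCTTCTCCTACTAATATCGATAGCCGTGGT-3'

Forward primer GCCTTCTCCT is found on the top strand at positions 7–16.
The reverse primer's reverse complement is AGCCGTGGT, which matches the template at positions 29–37.
The product is the template from position 7 through 37 (31 bp).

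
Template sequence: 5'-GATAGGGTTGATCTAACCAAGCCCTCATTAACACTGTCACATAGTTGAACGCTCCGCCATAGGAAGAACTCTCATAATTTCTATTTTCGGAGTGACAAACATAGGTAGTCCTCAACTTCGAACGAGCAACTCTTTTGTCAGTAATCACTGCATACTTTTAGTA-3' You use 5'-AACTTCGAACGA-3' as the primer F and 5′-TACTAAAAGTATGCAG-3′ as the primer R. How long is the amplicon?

Forward primer AACTTCGAACGA is found on the top strand at positions 114–125.
Reverse complement of the reverse primer: CTGCATACTTTTAGTA. This occurs on the top strand at positions 148–163.
The product runs from position 114 to position 163, so its length is 163 − 114 + 1 = 50 bp.

50 bp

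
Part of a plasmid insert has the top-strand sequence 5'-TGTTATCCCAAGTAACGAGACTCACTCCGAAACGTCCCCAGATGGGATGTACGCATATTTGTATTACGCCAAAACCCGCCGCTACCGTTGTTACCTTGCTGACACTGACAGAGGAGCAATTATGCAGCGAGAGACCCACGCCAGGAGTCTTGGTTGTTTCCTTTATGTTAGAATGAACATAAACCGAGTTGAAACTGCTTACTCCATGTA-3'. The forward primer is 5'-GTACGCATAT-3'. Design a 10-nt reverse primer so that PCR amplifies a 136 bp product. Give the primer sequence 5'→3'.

5'-GTTTATGTTC-3'

The forward primer binds at positions 49–58, so a 136 bp product ends at position 49 + 136 − 1 = 184.
The reverse primer anneals to the top strand over positions 175–184, i.e. to GAACATAAAC.
Its sequence written 5'→3' is the reverse complement: GTTTATGTTC.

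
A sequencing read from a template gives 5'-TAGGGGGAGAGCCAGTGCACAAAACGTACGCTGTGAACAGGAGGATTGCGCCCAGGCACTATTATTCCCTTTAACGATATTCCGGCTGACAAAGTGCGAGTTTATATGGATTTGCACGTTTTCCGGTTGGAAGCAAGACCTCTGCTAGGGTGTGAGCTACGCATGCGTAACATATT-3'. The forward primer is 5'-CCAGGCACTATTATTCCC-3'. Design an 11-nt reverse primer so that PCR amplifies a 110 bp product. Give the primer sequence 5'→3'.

The forward primer binds at positions 52–69, so a 110 bp product ends at position 52 + 110 − 1 = 161.
The reverse primer anneals to the top strand over positions 151–161, i.e. to TGTGAGCTACG.
Its sequence written 5'→3' is the reverse complement: CGTAGCTCACA.

5'-CGTAGCTCACA-3'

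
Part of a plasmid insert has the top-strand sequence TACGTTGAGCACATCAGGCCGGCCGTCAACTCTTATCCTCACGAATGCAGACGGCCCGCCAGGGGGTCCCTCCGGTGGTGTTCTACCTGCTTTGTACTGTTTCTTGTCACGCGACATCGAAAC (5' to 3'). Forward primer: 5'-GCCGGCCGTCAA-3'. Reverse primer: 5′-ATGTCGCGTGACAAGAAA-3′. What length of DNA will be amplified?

Forward primer GCCGGCCGTCAA is found on the top strand at positions 18–29.
Taking the reverse complement of ATGTCGCGTGACAAGAAA gives TTTCTTGTCACGCGACAT, found at positions 100–117 on the template; the primer anneals here to the top strand with its 3' end pointing upstream.
Amplicon spans positions 18–117: 100 bp.

100 bp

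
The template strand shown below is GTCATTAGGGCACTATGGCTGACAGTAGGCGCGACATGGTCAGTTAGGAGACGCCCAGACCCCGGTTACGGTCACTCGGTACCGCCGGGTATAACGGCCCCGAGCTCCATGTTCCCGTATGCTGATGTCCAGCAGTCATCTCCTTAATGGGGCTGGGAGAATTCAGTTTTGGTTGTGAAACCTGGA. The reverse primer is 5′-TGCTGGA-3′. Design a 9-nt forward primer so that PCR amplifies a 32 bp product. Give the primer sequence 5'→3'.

The reverse primer's reverse complement TCCAGCA matches the template at positions 128–134, so the product ends at position 134.
A 32 bp product then starts at position 134 − 32 + 1 = 103.
The forward primer is identical to the top strand there: AGCTCCATG.

5'-AGCTCCATG-3'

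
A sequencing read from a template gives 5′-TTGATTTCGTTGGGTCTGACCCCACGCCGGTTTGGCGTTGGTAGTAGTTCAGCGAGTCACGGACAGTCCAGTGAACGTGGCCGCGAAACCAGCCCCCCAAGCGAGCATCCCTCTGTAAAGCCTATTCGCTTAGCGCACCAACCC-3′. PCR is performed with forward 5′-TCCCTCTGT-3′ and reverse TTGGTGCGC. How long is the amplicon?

34 bp

Forward primer TCCCTCTGT is found on the top strand at positions 108–116.
Reverse complement of the reverse primer: GCGCACCAA. This occurs on the top strand at positions 133–141.
Amplicon spans positions 108–141: 34 bp.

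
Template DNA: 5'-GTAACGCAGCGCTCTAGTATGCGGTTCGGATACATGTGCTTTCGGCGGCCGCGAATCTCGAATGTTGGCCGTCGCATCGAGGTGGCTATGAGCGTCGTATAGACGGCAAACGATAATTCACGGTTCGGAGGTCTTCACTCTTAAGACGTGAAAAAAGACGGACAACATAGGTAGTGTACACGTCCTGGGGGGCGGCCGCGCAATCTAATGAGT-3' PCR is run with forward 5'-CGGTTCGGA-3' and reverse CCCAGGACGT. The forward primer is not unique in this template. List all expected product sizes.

The forward primer CGGTTCGGA matches the top strand at positions 22–30, 121–129.
The reverse primer's reverse complement is ACGTCCTGGG, matching at positions 180–189.
Each forward site pairs with the reverse site to give a product ending at position 189: sizes 168, 69 bp.

168 bp, 69 bp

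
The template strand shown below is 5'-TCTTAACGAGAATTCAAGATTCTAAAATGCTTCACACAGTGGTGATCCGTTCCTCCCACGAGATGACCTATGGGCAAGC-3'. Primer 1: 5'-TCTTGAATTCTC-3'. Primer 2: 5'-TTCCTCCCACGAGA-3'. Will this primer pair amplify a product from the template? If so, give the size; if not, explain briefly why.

No product — the primers' 3' ends point away from each other.

Primer 1 (TCTTGAATTCTC) has reverse complement GAGAATTCAAGA, which matches the top strand at positions 8–19; primer 1 anneals to the top strand there with its 3' end pointing upstream toward position 8.
Primer 2 (TTCCTCCCACGAGA) matches the top strand directly at positions 50–63; it anneals to the bottom strand with its 3' end pointing downstream toward position 63.
The 3' ends diverge (primer 1 extends toward position 1, primer 2 toward position 79), so the primers never converge on a shared product.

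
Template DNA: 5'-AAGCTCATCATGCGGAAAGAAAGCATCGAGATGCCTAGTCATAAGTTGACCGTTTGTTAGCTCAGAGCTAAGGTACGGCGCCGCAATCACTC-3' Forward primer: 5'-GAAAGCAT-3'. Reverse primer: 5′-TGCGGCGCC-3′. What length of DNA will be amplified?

Forward primer GAAAGCAT is found on the top strand at positions 19–26.
Taking the reverse complement of TGCGGCGCC gives GGCGCCGCA, found at positions 77–85 on the template; the primer anneals here to the top strand with its 3' end pointing upstream.
Amplicon spans positions 19–85: 67 bp.

67 bp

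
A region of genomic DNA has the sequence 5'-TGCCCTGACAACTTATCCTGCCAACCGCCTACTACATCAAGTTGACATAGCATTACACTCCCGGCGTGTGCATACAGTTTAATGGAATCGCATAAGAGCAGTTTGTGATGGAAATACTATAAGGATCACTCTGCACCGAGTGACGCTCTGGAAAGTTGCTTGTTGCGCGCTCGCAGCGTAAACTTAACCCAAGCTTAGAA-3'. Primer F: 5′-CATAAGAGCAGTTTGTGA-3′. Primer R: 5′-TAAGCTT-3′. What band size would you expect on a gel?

Forward primer CATAAGAGCAGTTTGTGA is found on the top strand at positions 91–108.
The reverse primer's reverse complement is AAGCTTA, which matches the template at positions 191–197.
Product length = (reverse-primer end) − (forward-primer start) + 1 = 197 − 91 + 1 = 107 bp.

107 bp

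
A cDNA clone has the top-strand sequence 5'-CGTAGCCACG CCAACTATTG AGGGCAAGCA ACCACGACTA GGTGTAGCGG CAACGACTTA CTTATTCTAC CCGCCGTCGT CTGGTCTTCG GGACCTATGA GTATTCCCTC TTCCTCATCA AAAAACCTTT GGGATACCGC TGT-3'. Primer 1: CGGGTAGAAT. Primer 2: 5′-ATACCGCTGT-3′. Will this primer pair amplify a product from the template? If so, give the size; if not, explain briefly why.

No product — the primers' 3' ends point away from each other.

Primer 1 (CGGGTAGAAT) has reverse complement ATTCTACCCG, which matches the top strand at positions 64–73; primer 1 anneals to the top strand there with its 3' end pointing upstream toward position 64.
Primer 2 (ATACCGCTGT) matches the top strand directly at positions 134–143; it anneals to the bottom strand with its 3' end pointing downstream toward position 143.
The 3' ends diverge (primer 1 extends toward position 1, primer 2 toward position 143), so the primers never converge on a shared product.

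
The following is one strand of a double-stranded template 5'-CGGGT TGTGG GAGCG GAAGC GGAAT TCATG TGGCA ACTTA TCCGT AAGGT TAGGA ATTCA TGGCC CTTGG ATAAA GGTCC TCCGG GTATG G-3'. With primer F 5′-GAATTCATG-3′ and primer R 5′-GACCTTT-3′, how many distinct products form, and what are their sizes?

The forward primer GAATTCATG matches the top strand at positions 22–30, 54–62.
The reverse primer's reverse complement is AAAGGTC, matching at positions 73–79.
Each forward site pairs with the reverse site to give a product ending at position 79: sizes 58, 26 bp.

Two products: 58 bp, 26 bp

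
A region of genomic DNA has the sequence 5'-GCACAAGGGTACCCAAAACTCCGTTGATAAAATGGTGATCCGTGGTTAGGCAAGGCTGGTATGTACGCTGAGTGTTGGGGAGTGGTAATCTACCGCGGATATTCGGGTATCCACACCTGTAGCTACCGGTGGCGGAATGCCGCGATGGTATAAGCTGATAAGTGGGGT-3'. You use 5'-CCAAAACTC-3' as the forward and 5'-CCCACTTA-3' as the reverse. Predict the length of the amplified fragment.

The forward primer matches the template at positions 13–21.
Taking the reverse complement of CCCACTTA gives TAAGTGGG, found at positions 159–166 on the template; the primer anneals here to the top strand with its 3' end pointing upstream.
Amplicon spans positions 13–166: 154 bp.

154 bp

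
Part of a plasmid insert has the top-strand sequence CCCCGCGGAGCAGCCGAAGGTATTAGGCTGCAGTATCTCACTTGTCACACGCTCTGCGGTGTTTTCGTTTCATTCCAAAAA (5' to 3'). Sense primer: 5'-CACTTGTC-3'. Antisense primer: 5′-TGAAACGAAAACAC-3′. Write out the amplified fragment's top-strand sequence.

5'-CACTTGTCACACGCTCTGCGGTGTTTTCGTTTCA-3'

Forward primer CACTTGTC is found on the top strand at positions 39–46.
Taking the reverse complement of TGAAACGAAAACAC gives GTGTTTTCGTTTCA, found at positions 59–72 on the template; the primer anneals here to the top strand with its 3' end pointing upstream.
The product is the template from position 39 through 72 (34 bp).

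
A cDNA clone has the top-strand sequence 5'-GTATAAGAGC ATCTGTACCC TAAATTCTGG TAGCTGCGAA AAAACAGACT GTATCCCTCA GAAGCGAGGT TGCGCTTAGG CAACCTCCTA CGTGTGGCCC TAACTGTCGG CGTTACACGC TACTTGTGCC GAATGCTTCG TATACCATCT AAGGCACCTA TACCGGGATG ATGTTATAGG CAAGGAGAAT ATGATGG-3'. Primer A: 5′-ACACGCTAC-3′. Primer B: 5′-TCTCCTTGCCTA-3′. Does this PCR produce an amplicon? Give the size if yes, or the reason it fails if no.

Primer A (ACACGCTAC) matches the top strand at positions 115–123; it acts as a forward primer.
Primer B's reverse complement is TAGGCAAGGAGA, matching the top strand at positions 177–188; it acts as a reverse primer.
The 3' ends face each other across positions 115–188, giving a 74 bp product.

Yes — a 74 bp product.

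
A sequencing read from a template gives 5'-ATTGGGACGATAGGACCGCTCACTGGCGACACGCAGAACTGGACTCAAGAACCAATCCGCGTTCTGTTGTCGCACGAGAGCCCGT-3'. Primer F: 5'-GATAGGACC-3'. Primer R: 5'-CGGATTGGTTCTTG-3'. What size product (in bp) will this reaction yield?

51 bp

Scanning the template, GATAGGACC occurs at positions 9–17; this primer anneals to the bottom strand there with its 3' end pointing downstream.
Reverse complement of the reverse primer: CAAGAACCAATCCG. This occurs on the top strand at positions 46–59.
The product runs from position 9 to position 59, so its length is 59 − 9 + 1 = 51 bp.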